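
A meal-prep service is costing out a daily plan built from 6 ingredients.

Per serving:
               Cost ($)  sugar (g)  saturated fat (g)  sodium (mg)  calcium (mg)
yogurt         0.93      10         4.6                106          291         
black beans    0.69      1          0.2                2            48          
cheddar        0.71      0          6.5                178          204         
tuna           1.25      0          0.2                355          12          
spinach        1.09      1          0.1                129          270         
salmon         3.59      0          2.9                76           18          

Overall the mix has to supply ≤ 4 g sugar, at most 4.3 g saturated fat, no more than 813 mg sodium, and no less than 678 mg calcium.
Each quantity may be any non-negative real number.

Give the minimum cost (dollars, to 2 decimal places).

Set it up as a linear program. Let x1 = servings of yogurt, x2 = servings of black beans, x3 = servings of cheddar, x4 = servings of tuna, x5 = servings of spinach, x6 = servings of salmon.
Minimise 0.93x1 + 0.69x2 + 0.71x3 + 1.25x4 + 1.09x5 + 3.59x6 s.t.:
  10x1 + 1x2 + 1x5 ≤ 4   (sugar)
  4.6x1 + 0.2x2 + 6.5x3 + 0.2x4 + 0.1x5 + 2.9x6 ≤ 4.3   (saturated fat)
  106x1 + 2x2 + 178x3 + 355x4 + 129x5 + 76x6 ≤ 813   (sodium)
  291x1 + 48x2 + 204x3 + 12x4 + 270x5 + 18x6 ≥ 678   (calcium)
  x1, x2, x3, x4, x5, x6 ≥ 0.
The optimal basis is {yogurt, cheddar, spinach}; black beans, tuna, salmon drop out. Binding constraints: sugar, saturated fat, calcium.
Solving gives x1 = 0.2079, x3 = 0.4848, x5 = 1.921.
Objective = 0.93·0.2079 + 0.71·0.4848 + 1.09·1.921 = 2.6314.

$2.63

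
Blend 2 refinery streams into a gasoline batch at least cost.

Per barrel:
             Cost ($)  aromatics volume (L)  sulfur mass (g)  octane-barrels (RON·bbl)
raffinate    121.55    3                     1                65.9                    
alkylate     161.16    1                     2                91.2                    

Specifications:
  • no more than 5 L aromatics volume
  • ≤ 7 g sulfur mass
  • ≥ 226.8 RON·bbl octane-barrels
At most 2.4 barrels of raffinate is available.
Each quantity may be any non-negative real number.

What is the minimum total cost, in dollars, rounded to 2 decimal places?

$400.78

This is a linear program. Let x1 = barrels of raffinate, x2 = barrels of alkylate.
Minimize 121.55x1 + 161.16x2 s.t.:
  3x1 + 1x2 ≤ 5   (aromatics volume)
  1x1 + 2x2 ≤ 7   (sulfur mass)
  65.9x1 + 91.2x2 ≥ 226.8   (octane-barrels)
  x1 ≤ 2.4
  x1, x2 ≥ 0.
The optimal basis is {alkylate}; raffinate drops out. The octane-barrels requirement is met with equality.
Optimal quantities: alkylate = 2.48684 barrels.
Total cost: 161.16·2.48684 = 400.7791.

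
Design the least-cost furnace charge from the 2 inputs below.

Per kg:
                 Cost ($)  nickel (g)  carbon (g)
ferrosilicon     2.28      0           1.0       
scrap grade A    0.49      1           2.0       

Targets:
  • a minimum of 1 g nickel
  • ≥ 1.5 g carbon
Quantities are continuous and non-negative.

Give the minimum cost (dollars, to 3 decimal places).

This is a linear program. Let x1 = kg of ferrosilicon, x2 = kg of scrap grade A.
Minimise 2.28x1 + 0.49x2 s.t.:
  1x2 ≥ 1   (nickel)
  1x1 + 2x2 ≥ 1.5   (carbon)
  x1, x2 ≥ 0.
At the optimum only scrap grade A is positive (ferrosilicon = 0). There the nickel constraint is tight.
Solving gives x2 = 1.
Hence cost = 0.49·1 = $0.49000.

$0.490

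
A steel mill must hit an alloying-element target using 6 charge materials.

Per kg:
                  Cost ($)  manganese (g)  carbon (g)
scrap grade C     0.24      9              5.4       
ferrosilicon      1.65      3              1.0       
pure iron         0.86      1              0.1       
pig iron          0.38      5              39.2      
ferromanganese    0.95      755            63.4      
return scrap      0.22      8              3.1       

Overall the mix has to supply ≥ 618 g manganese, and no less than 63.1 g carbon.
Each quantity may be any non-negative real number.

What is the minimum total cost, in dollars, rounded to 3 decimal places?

$0.886

Let x1 = kg of scrap grade C, x2 = kg of ferrosilicon, x3 = kg of pure iron, x4 = kg of pig iron, x5 = kg of ferromanganese, x6 = kg of return scrap.
Minimize 0.24x1 + 1.65x2 + 0.86x3 + 0.38x4 + 0.95x5 + 0.22x6 s.t.:
  9x1 + 3x2 + 1x3 + 5x4 + 755x5 + 8x6 ≥ 618   (manganese)
  5.4x1 + 1x2 + 0.1x3 + 39.2x4 + 63.4x5 + 3.1x6 ≥ 63.1   (carbon)
  x1, x2, x3, x4, x5, x6 ≥ 0.
The minimum-cost mix takes nothing from scrap grade C, ferrosilicon, pure iron, return scrap — only pig iron, ferromanganese. The manganese and carbon requirements are met with equality.
So pig iron = 0.2889 kg, ferromanganese = 0.8166 kg.
Objective = 0.38·0.2889 + 0.95·0.8166 = 0.88555.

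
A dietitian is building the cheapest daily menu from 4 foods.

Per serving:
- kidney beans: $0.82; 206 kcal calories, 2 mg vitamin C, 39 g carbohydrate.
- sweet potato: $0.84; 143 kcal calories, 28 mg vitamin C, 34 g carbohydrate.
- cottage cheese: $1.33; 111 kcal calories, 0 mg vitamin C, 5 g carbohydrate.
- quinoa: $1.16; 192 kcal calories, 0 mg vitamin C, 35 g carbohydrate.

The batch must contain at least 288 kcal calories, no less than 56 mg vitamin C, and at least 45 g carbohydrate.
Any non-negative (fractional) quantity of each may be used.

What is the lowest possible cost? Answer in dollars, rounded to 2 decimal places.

Let x1 = servings of kidney beans, x2 = servings of sweet potato, x3 = servings of cottage cheese, x4 = servings of quinoa.
min 0.82x1 + 0.84x2 + 1.33x3 + 1.16x4 s.t.:
  206x1 + 143x2 + 111x3 + 192x4 ≥ 288   (calories)
  2x1 + 28x2 ≥ 56   (vitamin C)
  39x1 + 34x2 + 5x3 + 35x4 ≥ 45   (carbohydrate)
  x1, x2, x3, x4 ≥ 0.
At the optimum only kidney beans, sweet potato are positive (cottage cheese, quinoa = 0). There the calories and vitamin C constraints are tight.
That vertex is x1 = 0.01022, x2 = 1.999.
Total cost: 0.82·0.01022 + 0.84·1.999 = 1.6875.

$1.69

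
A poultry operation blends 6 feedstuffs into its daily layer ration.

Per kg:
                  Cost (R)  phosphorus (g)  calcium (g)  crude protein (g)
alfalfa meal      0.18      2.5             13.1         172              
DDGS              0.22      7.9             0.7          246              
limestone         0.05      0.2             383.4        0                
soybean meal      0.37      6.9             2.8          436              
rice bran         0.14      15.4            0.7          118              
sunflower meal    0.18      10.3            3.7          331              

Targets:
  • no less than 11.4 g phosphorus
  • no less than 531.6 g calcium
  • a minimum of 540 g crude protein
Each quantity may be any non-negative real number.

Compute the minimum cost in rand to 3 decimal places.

Treat it as an LP. Let x1 = kg of alfalfa meal, x2 = kg of DDGS, x3 = kg of limestone, x4 = kg of soybean meal, x5 = kg of rice bran, x6 = kg of sunflower meal.
Minimise 0.18x1 + 0.22x2 + 0.05x3 + 0.37x4 + 0.14x5 + 0.18x6 subject to:
  2.5x1 + 7.9x2 + 0.2x3 + 6.9x4 + 15.4x5 + 10.3x6 ≥ 11.4   (phosphorus)
  13.1x1 + 0.7x2 + 383.4x3 + 2.8x4 + 0.7x5 + 3.7x6 ≥ 531.6   (calcium)
  172x1 + 246x2 + 436x4 + 118x5 + 331x6 ≥ 540   (crude protein)
  x1, x2, x3, x4, x5, x6 ≥ 0.
The optimal basis is {limestone, sunflower meal}; alfalfa meal, DDGS, soybean meal, rice bran drop out. Binding constraints: calcium and crude protein.
Solving gives x3 = 1.371, x6 = 1.631.
Objective = 0.05·1.371 + 0.18·1.631 = 0.36213.

R0.362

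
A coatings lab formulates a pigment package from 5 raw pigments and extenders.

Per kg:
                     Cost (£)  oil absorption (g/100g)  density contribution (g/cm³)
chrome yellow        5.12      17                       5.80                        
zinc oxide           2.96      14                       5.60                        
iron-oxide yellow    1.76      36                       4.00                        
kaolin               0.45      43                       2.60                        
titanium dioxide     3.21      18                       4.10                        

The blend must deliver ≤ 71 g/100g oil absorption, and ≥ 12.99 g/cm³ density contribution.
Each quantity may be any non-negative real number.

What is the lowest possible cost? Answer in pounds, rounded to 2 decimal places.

This is a linear program. Let x1 = kg of chrome yellow, x2 = kg of zinc oxide, x3 = kg of iron-oxide yellow, x4 = kg of kaolin, x5 = kg of titanium dioxide.
min 5.12x1 + 2.96x2 + 1.76x3 + 0.45x4 + 3.21x5 subject to:
  17x1 + 14x2 + 36x3 + 43x4 + 18x5 ≤ 71   (oil absorption)
  5.8x1 + 5.6x2 + 4x3 + 2.6x4 + 4.1x5 ≥ 12.99   (density contribution)
  x1, x2, x3, x4, x5 ≥ 0.
The optimal basis is {zinc oxide, kaolin}; chrome yellow, iron-oxide yellow, titanium dioxide drop out. The oil absorption and density contribution requirements are met with equality.
So zinc oxide = 1.83 kg, kaolin = 1.055 kg.
Hence cost = 2.96·1.83 + 0.45·1.055 = £5.8916.

£5.89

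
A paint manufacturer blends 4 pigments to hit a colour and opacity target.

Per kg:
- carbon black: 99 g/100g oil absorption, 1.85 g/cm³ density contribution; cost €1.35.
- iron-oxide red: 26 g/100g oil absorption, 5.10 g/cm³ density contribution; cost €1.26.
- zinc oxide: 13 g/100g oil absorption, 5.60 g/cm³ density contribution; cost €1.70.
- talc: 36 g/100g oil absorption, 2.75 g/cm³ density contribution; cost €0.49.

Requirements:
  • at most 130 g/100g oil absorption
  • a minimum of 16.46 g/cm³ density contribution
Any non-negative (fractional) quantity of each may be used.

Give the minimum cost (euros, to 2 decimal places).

This is a linear program. Let x1 = kg of carbon black, x2 = kg of iron-oxide red, x3 = kg of zinc oxide, x4 = kg of talc.
min 1.35x1 + 1.26x2 + 1.7x3 + 0.49x4 with:
  99x1 + 26x2 + 13x3 + 36x4 ≤ 130   (oil absorption)
  1.85x1 + 5.1x2 + 5.6x3 + 2.75x4 ≥ 16.46   (density contribution)
  x1, x2, x3, x4 ≥ 0.
The minimum-cost mix takes nothing from carbon black, zinc oxide — only iron-oxide red, talc. There the oil absorption and density contribution constraints are tight.
That vertex is x2 = 2.097, x4 = 2.097.
Objective = 1.26·2.097 + 0.49·2.097 = 3.6698.

€3.67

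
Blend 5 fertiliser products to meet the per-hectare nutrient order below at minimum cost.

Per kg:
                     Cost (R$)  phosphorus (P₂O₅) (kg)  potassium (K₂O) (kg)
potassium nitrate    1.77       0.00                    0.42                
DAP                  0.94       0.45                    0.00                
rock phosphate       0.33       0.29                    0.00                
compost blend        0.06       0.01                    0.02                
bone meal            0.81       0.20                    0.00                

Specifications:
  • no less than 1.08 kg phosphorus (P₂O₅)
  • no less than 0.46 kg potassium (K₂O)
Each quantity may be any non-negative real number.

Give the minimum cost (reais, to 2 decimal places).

R$2.35

Let x1 = kg of potassium nitrate, x2 = kg of DAP, x3 = kg of rock phosphate, x4 = kg of compost blend, x5 = kg of bone meal.
Minimise 1.77x1 + 0.94x2 + 0.33x3 + 0.06x4 + 0.81x5 s.t.:
  0.45x2 + 0.29x3 + 0.01x4 + 0.2x5 ≥ 1.08   (phosphorus (P₂O₅))
  0.42x1 + 0.02x4 ≥ 0.46   (potassium (K₂O))
  x1, x2, x3, x4, x5 ≥ 0.
The cheapest feasible vertex uses only rock phosphate, compost blend; potassium nitrate, DAP, bone meal are not used. The phosphorus (P₂O₅) and potassium (K₂O) requirements are met with equality.
Optimal quantities: rock phosphate = 2.931 kg, compost blend = 23 kg.
Hence cost = 0.33·2.931 + 0.06·23 = R$2.3472.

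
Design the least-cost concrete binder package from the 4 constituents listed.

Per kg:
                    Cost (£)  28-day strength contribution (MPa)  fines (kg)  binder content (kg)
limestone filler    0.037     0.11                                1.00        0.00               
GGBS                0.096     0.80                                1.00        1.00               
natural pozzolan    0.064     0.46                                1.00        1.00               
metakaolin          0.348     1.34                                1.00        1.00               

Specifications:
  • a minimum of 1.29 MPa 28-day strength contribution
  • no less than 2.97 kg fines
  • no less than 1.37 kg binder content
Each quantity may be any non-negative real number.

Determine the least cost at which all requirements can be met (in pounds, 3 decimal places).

Set it up as a linear program. Let x1 = kg of limestone filler, x2 = kg of GGBS, x3 = kg of natural pozzolan, x4 = kg of metakaolin.
Minimise 0.037x1 + 0.096x2 + 0.064x3 + 0.348x4 with:
  0.11x1 + 0.8x2 + 0.46x3 + 1.34x4 ≥ 1.29   (28-day strength contribution)
  1x1 + 1x2 + 1x3 + 1x4 ≥ 2.97   (fines)
  1x2 + 1x3 + 1x4 ≥ 1.37   (binder content)
  x1, x2, x3, x4 ≥ 0.
The minimum-cost mix takes nothing from GGBS, metakaolin — only limestone filler, natural pozzolan. The 28-day strength contribution and fines requirements are met with equality.
So limestone filler = 0.2177 kg, natural pozzolan = 2.752 kg.
Total cost: 0.037·0.2177 + 0.064·2.752 = 0.18418.

£0.184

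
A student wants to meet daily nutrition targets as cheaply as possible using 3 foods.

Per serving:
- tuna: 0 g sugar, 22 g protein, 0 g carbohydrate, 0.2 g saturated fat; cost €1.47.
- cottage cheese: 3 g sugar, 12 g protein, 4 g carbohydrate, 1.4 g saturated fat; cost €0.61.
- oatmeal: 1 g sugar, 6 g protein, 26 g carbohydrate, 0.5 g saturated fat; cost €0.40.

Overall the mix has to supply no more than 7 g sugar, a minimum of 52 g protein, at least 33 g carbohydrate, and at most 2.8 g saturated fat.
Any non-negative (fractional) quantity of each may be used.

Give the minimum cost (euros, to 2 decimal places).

€3.20

Treat it as an LP. Let x1 = servings of tuna, x2 = servings of cottage cheese, x3 = servings of oatmeal.
Minimise 1.47x1 + 0.61x2 + 0.4x3 with:
  3x2 + 1x3 ≤ 7   (sugar)
  22x1 + 12x2 + 6x3 ≥ 52   (protein)
  4x2 + 26x3 ≥ 33   (carbohydrate)
  0.2x1 + 1.4x2 + 0.5x3 ≤ 2.8   (saturated fat)
  x1, x2, x3 ≥ 0.
All 3 inputs are positive at the optimum. There the protein, carbohydrate, saturated fat constraints are tight.
So tuna = 1.292 servings, cottage cheese = 1.441 servings, oatmeal = 1.047 servings.
Total cost: 1.47·1.292 + 0.61·1.441 + 0.4·1.047 = 3.1971.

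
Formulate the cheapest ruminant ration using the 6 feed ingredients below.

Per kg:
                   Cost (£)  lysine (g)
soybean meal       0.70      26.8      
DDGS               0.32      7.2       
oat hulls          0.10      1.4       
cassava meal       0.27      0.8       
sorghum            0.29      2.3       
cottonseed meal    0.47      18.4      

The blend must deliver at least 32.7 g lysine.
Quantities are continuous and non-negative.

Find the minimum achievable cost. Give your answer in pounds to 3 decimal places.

Treat it as an LP. Let x1 = kg of soybean meal, x2 = kg of DDGS, x3 = kg of oat hulls, x4 = kg of cassava meal, x5 = kg of sorghum, x6 = kg of cottonseed meal.
min 0.7x1 + 0.32x2 + 0.1x3 + 0.27x4 + 0.29x5 + 0.47x6 s.t.:
  26.8x1 + 7.2x2 + 1.4x3 + 0.8x4 + 2.3x5 + 18.4x6 ≥ 32.7   (lysine)
  x1, x2, x3, x4, x5, x6 ≥ 0.
The cheapest feasible vertex uses only cottonseed meal; soybean meal, DDGS, oat hulls, cassava meal, sorghum are not used. The lysine requirement is met with equality.
That vertex is x6 = 1.777.
Objective = 0.47·1.777 = 0.83519.

£0.835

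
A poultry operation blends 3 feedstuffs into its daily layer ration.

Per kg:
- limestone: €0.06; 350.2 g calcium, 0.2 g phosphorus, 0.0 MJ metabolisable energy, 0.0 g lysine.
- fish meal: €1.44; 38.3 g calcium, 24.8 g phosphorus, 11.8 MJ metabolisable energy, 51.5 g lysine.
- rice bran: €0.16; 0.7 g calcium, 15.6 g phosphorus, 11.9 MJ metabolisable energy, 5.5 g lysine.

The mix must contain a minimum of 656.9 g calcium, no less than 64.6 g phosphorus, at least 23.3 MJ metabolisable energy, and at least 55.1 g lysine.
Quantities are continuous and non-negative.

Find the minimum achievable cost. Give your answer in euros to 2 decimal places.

Set it up as a linear program. Let x1 = kg of limestone, x2 = kg of fish meal, x3 = kg of rice bran.
min 0.06x1 + 1.44x2 + 0.16x3 s.t.:
  350.2x1 + 38.3x2 + 0.7x3 ≥ 656.9   (calcium)
  0.2x1 + 24.8x2 + 15.6x3 ≥ 64.6   (phosphorus)
  11.8x2 + 11.9x3 ≥ 23.3   (metabolisable energy)
  51.5x2 + 5.5x3 ≥ 55.1   (lysine)
  x1, x2, x3 ≥ 0.
The optimal mix uses every input. There the calcium, phosphorus, lysine constraints are tight.
That vertex is x1 = 1.787, x2 = 0.759, x3 = 2.912.
Total cost: 0.06·1.787 + 1.44·0.759 + 0.16·2.912 = 1.6661.

€1.67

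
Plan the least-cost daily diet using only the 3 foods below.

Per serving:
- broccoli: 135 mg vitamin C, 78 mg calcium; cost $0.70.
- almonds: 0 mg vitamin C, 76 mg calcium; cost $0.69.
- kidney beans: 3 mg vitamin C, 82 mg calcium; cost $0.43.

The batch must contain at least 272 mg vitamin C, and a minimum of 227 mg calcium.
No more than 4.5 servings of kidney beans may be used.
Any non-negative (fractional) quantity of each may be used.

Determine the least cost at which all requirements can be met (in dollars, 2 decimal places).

$1.77

Let x1 = servings of broccoli, x2 = servings of almonds, x3 = servings of kidney beans.
min 0.7x1 + 0.69x2 + 0.43x3 s.t.:
  135x1 + 3x3 ≥ 272   (vitamin C)
  78x1 + 76x2 + 82x3 ≥ 227   (calcium)
  x3 ≤ 4.5
  x1, x2, x3 ≥ 0.
The minimum-cost mix takes nothing from almonds — only broccoli, kidney beans. Binding constraints: vitamin C and calcium.
Optimal quantities: broccoli = 1.995 servings, kidney beans = 0.8702 servings.
Objective = 0.7·1.995 + 0.43·0.8702 = 1.7707.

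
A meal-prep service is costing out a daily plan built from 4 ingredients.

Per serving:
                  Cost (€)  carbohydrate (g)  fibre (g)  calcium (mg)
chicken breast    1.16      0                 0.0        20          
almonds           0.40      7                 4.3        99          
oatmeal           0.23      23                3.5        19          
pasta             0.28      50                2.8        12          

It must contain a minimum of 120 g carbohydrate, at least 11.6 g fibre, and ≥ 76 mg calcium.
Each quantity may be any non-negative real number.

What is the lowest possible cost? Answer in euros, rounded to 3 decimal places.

Treat it as an LP. Let x1 = servings of chicken breast, x2 = servings of almonds, x3 = servings of oatmeal, x4 = servings of pasta.
Minimize 1.16x1 + 0.4x2 + 0.23x3 + 0.28x4 subject to:
  7x2 + 23x3 + 50x4 ≥ 120   (carbohydrate)
  4.3x2 + 3.5x3 + 2.8x4 ≥ 11.6   (fibre)
  20x1 + 99x2 + 19x3 + 12x4 ≥ 76   (calcium)
  x1, x2, x3, x4 ≥ 0.
The cheapest feasible vertex uses only almonds, oatmeal, pasta; chicken breast is not used. The carbohydrate, fibre, calcium requirements are met with equality.
Solving gives x2 = 0.2376, x3 = 1.786, x4 = 1.545.
Cost = 0.4·0.2376 + 0.23·1.786 + 0.28·1.545 = 0.93842.

€0.938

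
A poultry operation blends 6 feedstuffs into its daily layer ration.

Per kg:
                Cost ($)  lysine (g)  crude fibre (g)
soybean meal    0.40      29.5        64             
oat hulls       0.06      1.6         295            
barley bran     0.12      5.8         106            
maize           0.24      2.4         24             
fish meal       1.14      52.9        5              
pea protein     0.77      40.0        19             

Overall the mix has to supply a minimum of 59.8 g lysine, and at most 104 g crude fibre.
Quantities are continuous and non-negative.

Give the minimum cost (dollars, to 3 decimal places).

This is a linear program. Let x1 = kg of soybean meal, x2 = kg of oat hulls, x3 = kg of barley bran, x4 = kg of maize, x5 = kg of fish meal, x6 = kg of pea protein.
Minimize 0.4x1 + 0.06x2 + 0.12x3 + 0.24x4 + 1.14x5 + 0.77x6 with:
  29.5x1 + 1.6x2 + 5.8x3 + 2.4x4 + 52.9x5 + 40x6 ≥ 59.8   (lysine)
  64x1 + 295x2 + 106x3 + 24x4 + 5x5 + 19x6 ≤ 104   (crude fibre)
  x1, x2, x3, x4, x5, x6 ≥ 0.
The cheapest feasible vertex uses only soybean meal, pea protein; oat hulls, barley bran, maize, fish meal are not used. The lysine and crude fibre requirements are met with equality.
So soybean meal = 1.512 kg, pea protein = 0.3797 kg.
Cost = 0.4·1.512 + 0.77·0.3797 = 0.89717.

$0.897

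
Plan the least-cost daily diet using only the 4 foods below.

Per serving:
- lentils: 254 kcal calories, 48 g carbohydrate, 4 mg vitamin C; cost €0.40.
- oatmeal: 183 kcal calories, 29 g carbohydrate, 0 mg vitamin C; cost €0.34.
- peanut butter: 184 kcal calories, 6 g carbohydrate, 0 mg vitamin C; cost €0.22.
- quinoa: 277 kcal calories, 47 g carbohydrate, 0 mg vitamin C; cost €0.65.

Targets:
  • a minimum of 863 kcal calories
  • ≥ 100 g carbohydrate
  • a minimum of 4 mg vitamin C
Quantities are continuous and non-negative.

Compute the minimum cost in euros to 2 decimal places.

This is a linear program. Let x1 = servings of lentils, x2 = servings of oatmeal, x3 = servings of peanut butter, x4 = servings of quinoa.
Minimize 0.4x1 + 0.34x2 + 0.22x3 + 0.65x4 subject to:
  254x1 + 183x2 + 184x3 + 277x4 ≥ 863   (calories)
  48x1 + 29x2 + 6x3 + 47x4 ≥ 100   (carbohydrate)
  4x1 ≥ 4   (vitamin C)
  x1, x2, x3, x4 ≥ 0.
At the optimum only lentils, peanut butter are positive (oatmeal, quinoa = 0). Binding constraints: calories and carbohydrate.
Optimal quantities: lentils = 1.809 servings, peanut butter = 2.193 servings.
Cost = 0.4·1.809 + 0.22·2.193 = 1.2061.

€1.21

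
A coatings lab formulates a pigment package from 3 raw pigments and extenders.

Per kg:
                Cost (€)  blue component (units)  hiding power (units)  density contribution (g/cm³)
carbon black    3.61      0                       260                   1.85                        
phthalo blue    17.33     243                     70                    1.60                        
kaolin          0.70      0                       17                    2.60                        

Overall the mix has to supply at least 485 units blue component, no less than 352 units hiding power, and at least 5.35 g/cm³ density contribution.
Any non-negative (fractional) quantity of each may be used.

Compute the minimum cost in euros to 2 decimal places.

Let x1 = kg of carbon black, x2 = kg of phthalo blue, x3 = kg of kaolin.
min 3.61x1 + 17.33x2 + 0.7x3 s.t.:
  243x2 ≥ 485   (blue component)
  260x1 + 70x2 + 17x3 ≥ 352   (hiding power)
  1.85x1 + 1.6x2 + 2.6x3 ≥ 5.35   (density contribution)
  x1, x2, x3 ≥ 0.
All 3 inputs are positive at the optimum. Binding constraints: blue component, hiding power, density contribution.
That vertex is x1 = 0.7995, x2 = 1.996, x3 = 0.2606.
Hence cost = 3.61·0.7995 + 17.33·1.996 + 0.7·0.2606 = €37.6593.

€37.66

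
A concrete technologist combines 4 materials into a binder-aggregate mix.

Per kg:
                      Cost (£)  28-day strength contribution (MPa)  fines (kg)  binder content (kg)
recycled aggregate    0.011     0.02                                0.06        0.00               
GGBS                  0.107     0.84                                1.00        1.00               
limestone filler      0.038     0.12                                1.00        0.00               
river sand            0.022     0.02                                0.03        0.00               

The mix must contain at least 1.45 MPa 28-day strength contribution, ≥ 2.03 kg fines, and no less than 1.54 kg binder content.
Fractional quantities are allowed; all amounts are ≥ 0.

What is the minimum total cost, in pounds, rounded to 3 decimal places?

Let x1 = kg of recycled aggregate, x2 = kg of GGBS, x3 = kg of limestone filler, x4 = kg of river sand.
min 0.011x1 + 0.107x2 + 0.038x3 + 0.022x4 with:
  0.02x1 + 0.84x2 + 0.12x3 + 0.02x4 ≥ 1.45   (28-day strength contribution)
  0.06x1 + 1x2 + 1x3 + 0.03x4 ≥ 2.03   (fines)
  1x2 ≥ 1.54   (binder content)
  x1, x2, x3, x4 ≥ 0.
The optimal basis is {GGBS, limestone filler}; recycled aggregate, river sand drop out. There the 28-day strength contribution and fines constraints are tight.
Optimal quantities: GGBS = 1.676 kg, limestone filler = 0.3544 kg.
Total cost: 0.107·1.676 + 0.038·0.3544 = 0.19280.

£0.193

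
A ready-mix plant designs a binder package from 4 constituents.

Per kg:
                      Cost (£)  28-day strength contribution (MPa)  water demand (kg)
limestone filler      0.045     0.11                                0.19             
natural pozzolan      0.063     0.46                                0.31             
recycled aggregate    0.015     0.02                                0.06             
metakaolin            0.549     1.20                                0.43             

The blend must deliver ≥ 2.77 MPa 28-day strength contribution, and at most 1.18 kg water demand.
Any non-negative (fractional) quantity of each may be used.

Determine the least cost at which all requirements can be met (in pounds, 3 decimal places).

Let x1 = kg of limestone filler, x2 = kg of natural pozzolan, x3 = kg of recycled aggregate, x4 = kg of metakaolin.
min 0.045x1 + 0.063x2 + 0.015x3 + 0.549x4 subject to:
  0.11x1 + 0.46x2 + 0.02x3 + 1.2x4 ≥ 2.77   (28-day strength contribution)
  0.19x1 + 0.31x2 + 0.06x3 + 0.43x4 ≤ 1.18   (water demand)
  x1, x2, x3, x4 ≥ 0.
The optimal basis is {natural pozzolan, metakaolin}; limestone filler, recycled aggregate drop out. The 28-day strength contribution and water demand requirements are met with equality.
Optimal quantities: natural pozzolan = 1.291 kg, metakaolin = 1.813 kg.
Hence cost = 0.063·1.291 + 0.549·1.813 = £1.07667.

£1.077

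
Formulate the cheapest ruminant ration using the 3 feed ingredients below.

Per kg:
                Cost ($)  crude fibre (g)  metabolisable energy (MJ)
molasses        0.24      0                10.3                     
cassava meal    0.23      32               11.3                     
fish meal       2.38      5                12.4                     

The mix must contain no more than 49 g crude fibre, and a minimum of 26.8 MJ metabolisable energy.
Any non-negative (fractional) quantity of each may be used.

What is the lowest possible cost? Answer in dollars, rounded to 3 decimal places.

This is a linear program. Let x1 = kg of molasses, x2 = kg of cassava meal, x3 = kg of fish meal.
Minimise 0.24x1 + 0.23x2 + 2.38x3 with:
  32x2 + 5x3 ≤ 49   (crude fibre)
  10.3x1 + 11.3x2 + 12.4x3 ≥ 26.8   (metabolisable energy)
  x1, x2, x3 ≥ 0.
The optimal basis is {molasses, cassava meal}; fish meal drops out. Binding constraints: crude fibre and metabolisable energy.
Solving gives x1 = 0.922, x2 = 1.531.
Cost = 0.24·0.922 + 0.23·1.531 = 0.57341.

$0.573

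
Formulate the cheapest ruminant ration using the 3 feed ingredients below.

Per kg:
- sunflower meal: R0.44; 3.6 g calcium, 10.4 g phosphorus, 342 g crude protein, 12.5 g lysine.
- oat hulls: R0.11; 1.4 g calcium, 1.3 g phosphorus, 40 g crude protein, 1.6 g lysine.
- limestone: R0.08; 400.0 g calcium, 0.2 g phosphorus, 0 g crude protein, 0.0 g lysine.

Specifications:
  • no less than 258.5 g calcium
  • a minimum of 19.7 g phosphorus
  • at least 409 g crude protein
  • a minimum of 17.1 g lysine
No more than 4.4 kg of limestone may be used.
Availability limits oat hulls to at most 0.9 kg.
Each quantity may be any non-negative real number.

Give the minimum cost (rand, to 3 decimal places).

R0.878

Let x1 = kg of sunflower meal, x2 = kg of oat hulls, x3 = kg of limestone.
min 0.44x1 + 0.11x2 + 0.08x3 subject to:
  3.6x1 + 1.4x2 + 400x3 ≥ 258.5   (calcium)
  10.4x1 + 1.3x2 + 0.2x3 ≥ 19.7   (phosphorus)
  342x1 + 40x2 ≥ 409   (crude protein)
  12.5x1 + 1.6x2 ≥ 17.1   (lysine)
  x3 ≤ 4.4
  x2 ≤ 0.9
  x1, x2, x3 ≥ 0.
The cheapest feasible vertex uses only sunflower meal, limestone; oat hulls is not used. There the calcium and phosphorus constraints are tight.
So sunflower meal = 1.882 kg, limestone = 0.6293 kg.
Total cost: 0.44·1.882 + 0.08·0.6293 = 0.87842.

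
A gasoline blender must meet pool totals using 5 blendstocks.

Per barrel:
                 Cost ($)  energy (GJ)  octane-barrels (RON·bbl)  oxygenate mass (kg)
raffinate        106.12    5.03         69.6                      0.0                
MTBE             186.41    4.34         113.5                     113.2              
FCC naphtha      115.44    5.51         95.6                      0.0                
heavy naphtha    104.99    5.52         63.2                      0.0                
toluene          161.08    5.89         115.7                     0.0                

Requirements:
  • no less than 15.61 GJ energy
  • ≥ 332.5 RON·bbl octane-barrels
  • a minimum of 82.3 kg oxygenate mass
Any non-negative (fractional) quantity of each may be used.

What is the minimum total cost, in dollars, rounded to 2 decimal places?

$437.39

Let x1 = barrels of raffinate, x2 = barrels of MTBE, x3 = barrels of FCC naphtha, x4 = barrels of heavy naphtha, x5 = barrels of toluene.
min 106.12x1 + 186.41x2 + 115.44x3 + 104.99x4 + 161.08x5 subject to:
  5.03x1 + 4.34x2 + 5.51x3 + 5.52x4 + 5.89x5 ≥ 15.61   (energy)
  69.6x1 + 113.5x2 + 95.6x3 + 63.2x4 + 115.7x5 ≥ 332.5   (octane-barrels)
  113.2x2 ≥ 82.3   (oxygenate mass)
  x1, x2, x3, x4, x5 ≥ 0.
The cheapest feasible vertex uses only MTBE, FCC naphtha; raffinate, heavy naphtha, toluene are not used. The octane-barrels and oxygenate mass requirements are met with equality.
That vertex is x2 = 0.72703, x3 = 2.6149.
Total cost: 186.41·0.72703 + 115.44·2.6149 = 437.3897.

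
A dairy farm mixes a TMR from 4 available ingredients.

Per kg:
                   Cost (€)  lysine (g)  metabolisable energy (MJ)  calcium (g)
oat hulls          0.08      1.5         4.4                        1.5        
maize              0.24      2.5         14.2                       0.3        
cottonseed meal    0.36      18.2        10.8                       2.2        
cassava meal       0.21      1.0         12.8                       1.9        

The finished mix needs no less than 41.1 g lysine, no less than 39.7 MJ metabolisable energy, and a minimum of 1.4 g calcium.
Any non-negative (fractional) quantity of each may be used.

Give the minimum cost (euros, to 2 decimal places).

€1.03

Let x1 = kg of oat hulls, x2 = kg of maize, x3 = kg of cottonseed meal, x4 = kg of cassava meal.
Minimize 0.08x1 + 0.24x2 + 0.36x3 + 0.21x4 s.t.:
  1.5x1 + 2.5x2 + 18.2x3 + 1x4 ≥ 41.1   (lysine)
  4.4x1 + 14.2x2 + 10.8x3 + 12.8x4 ≥ 39.7   (metabolisable energy)
  1.5x1 + 0.3x2 + 2.2x3 + 1.9x4 ≥ 1.4   (calcium)
  x1, x2, x3, x4 ≥ 0.
The minimum-cost mix takes nothing from maize, cassava meal — only oat hulls, cottonseed meal. There the lysine and metabolisable energy constraints are tight.
So oat hulls = 4.362 kg, cottonseed meal = 1.899 kg.
Objective = 0.08·4.362 + 0.36·1.899 = 1.0326.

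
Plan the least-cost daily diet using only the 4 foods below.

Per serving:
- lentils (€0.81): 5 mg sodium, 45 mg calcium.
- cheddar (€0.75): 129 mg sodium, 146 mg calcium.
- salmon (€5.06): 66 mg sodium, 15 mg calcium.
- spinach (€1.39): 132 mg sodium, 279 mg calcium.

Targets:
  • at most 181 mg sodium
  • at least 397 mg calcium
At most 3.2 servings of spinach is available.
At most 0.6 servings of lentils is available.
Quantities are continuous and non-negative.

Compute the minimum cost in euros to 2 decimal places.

Set it up as a linear program. Let x1 = servings of lentils, x2 = servings of cheddar, x3 = servings of salmon, x4 = servings of spinach.
min 0.81x1 + 0.75x2 + 5.06x3 + 1.39x4 with:
  5x1 + 129x2 + 66x3 + 132x4 ≤ 181   (sodium)
  45x1 + 146x2 + 15x3 + 279x4 ≥ 397   (calcium)
  x4 ≤ 3.2
  x1 ≤ 0.6
  x1, x2, x3, x4 ≥ 0.
The minimum-cost mix takes nothing from cheddar, salmon — only lentils, spinach. There the sodium and calcium constraints are tight.
Optimal quantities: lentils = 0.4191 servings, spinach = 1.355 servings.
Total cost: 0.81·0.4191 + 1.39·1.355 = 2.2229.

€2.22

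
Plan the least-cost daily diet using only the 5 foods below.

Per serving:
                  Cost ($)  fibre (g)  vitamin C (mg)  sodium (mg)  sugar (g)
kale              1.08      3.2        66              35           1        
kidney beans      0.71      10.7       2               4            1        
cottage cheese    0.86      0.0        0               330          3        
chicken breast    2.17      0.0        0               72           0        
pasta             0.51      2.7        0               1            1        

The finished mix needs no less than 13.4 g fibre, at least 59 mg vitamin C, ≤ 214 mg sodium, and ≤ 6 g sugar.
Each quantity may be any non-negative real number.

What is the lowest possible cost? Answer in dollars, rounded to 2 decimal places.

Treat it as an LP. Let x1 = servings of kale, x2 = servings of kidney beans, x3 = servings of cottage cheese, x4 = servings of chicken breast, x5 = servings of pasta.
Minimize 1.08x1 + 0.71x2 + 0.86x3 + 2.17x4 + 0.51x5 s.t.:
  3.2x1 + 10.7x2 + 2.7x5 ≥ 13.4   (fibre)
  66x1 + 2x2 ≥ 59   (vitamin C)
  35x1 + 4x2 + 330x3 + 72x4 + 1x5 ≤ 214   (sodium)
  1x1 + 1x2 + 3x3 + 1x5 ≤ 6   (sugar)
  x1, x2, x3, x4, x5 ≥ 0.
The minimum-cost mix takes nothing from cottage cheese, chicken breast, pasta — only kale, kidney beans. The fibre and vitamin C requirements are met with equality.
Optimal quantities: kale = 0.8638 servings, kidney beans = 0.994 servings.
Total cost: 1.08·0.8638 + 0.71·0.994 = 1.6386.

$1.64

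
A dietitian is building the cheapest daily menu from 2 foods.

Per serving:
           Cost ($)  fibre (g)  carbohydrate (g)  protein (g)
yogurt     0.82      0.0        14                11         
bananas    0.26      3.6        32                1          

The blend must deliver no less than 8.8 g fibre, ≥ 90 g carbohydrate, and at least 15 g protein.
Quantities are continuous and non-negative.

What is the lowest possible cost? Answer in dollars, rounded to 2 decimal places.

Set it up as a linear program. Let x1 = servings of yogurt, x2 = servings of bananas.
Minimize 0.82x1 + 0.26x2 with:
  3.6x2 ≥ 8.8   (fibre)
  14x1 + 32x2 ≥ 90   (carbohydrate)
  11x1 + 1x2 ≥ 15   (protein)
  x1, x2 ≥ 0.
Both inputs are positive at the optimum. Binding constraints: fibre and protein.
So yogurt = 1.141 servings, bananas = 2.444 servings.
Cost = 0.82·1.141 + 0.26·2.444 = 1.5711.

$1.57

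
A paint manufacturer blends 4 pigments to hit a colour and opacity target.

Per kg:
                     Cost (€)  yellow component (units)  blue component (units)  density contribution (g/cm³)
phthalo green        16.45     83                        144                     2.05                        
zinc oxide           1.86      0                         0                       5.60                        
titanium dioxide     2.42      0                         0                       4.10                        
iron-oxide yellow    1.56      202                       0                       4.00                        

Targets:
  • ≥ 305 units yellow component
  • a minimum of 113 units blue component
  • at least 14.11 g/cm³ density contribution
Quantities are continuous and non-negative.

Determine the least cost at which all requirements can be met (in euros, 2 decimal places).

Let x1 = kg of phthalo green, x2 = kg of zinc oxide, x3 = kg of titanium dioxide, x4 = kg of iron-oxide yellow.
Minimise 16.45x1 + 1.86x2 + 2.42x3 + 1.56x4 with:
  83x1 + 202x4 ≥ 305   (yellow component)
  144x1 ≥ 113   (blue component)
  2.05x1 + 5.6x2 + 4.1x3 + 4x4 ≥ 14.11   (density contribution)
  x1, x2, x3, x4 ≥ 0.
The minimum-cost mix takes nothing from titanium dioxide — only phthalo green, zinc oxide, iron-oxide yellow. Binding constraints: yellow component, blue component, density contribution.
Optimal quantities: phthalo green = 0.78472 kg, zinc oxide = 1.3842 kg, iron-oxide yellow = 1.1875 kg.
Objective = 16.45·0.78472 + 1.86·1.3842 + 1.56·1.1875 = 17.3358.

€17.34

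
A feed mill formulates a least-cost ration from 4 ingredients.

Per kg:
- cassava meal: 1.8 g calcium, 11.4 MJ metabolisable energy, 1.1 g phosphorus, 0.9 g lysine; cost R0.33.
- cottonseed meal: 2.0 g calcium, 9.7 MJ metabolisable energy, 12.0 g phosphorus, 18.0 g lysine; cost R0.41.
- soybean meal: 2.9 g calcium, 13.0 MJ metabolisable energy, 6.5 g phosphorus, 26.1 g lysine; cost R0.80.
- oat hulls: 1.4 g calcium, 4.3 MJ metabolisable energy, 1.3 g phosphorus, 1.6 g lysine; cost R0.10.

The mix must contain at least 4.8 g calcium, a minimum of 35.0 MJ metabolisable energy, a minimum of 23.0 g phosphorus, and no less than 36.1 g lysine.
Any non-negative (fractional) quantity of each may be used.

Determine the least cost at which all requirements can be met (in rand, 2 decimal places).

R1.11

Let x1 = kg of cassava meal, x2 = kg of cottonseed meal, x3 = kg of soybean meal, x4 = kg of oat hulls.
min 0.33x1 + 0.41x2 + 0.8x3 + 0.1x4 subject to:
  1.8x1 + 2x2 + 2.9x3 + 1.4x4 ≥ 4.8   (calcium)
  11.4x1 + 9.7x2 + 13x3 + 4.3x4 ≥ 35   (metabolisable energy)
  1.1x1 + 12x2 + 6.5x3 + 1.3x4 ≥ 23   (phosphorus)
  0.9x1 + 18x2 + 26.1x3 + 1.6x4 ≥ 36.1   (lysine)
  x1, x2, x3, x4 ≥ 0.
The cheapest feasible vertex uses only cottonseed meal, oat hulls; cassava meal, soybean meal are not used. Binding constraints: metabolisable energy and lysine.
That vertex is x2 = 1.604, x4 = 4.522.
Hence cost = 0.41·1.604 + 0.1·4.522 = R1.1098.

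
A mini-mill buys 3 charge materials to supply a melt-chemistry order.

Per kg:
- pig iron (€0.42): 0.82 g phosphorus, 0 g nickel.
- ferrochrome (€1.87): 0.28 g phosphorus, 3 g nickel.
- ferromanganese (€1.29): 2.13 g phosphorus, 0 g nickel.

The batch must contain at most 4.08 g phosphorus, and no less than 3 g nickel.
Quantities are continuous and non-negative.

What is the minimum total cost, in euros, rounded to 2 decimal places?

This is a linear program. Let x1 = kg of pig iron, x2 = kg of ferrochrome, x3 = kg of ferromanganese.
Minimize 0.42x1 + 1.87x2 + 1.29x3 s.t.:
  0.82x1 + 0.28x2 + 2.13x3 ≤ 4.08   (phosphorus)
  3x2 ≥ 3   (nickel)
  x1, x2, x3 ≥ 0.
The cheapest feasible vertex uses only ferrochrome; pig iron, ferromanganese are not used. The nickel requirement is met with equality.
That vertex is x2 = 1.
Total cost: 1.87·1 = 1.8700.

€1.87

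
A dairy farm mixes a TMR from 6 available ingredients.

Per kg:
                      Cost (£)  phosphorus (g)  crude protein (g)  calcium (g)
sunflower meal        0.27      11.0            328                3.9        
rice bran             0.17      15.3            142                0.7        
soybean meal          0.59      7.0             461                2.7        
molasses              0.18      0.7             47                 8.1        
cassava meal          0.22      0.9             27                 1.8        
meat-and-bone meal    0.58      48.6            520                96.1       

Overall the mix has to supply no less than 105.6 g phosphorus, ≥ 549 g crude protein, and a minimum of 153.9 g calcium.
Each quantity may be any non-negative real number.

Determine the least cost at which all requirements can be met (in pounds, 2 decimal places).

Let x1 = kg of sunflower meal, x2 = kg of rice bran, x3 = kg of soybean meal, x4 = kg of molasses, x5 = kg of cassava meal, x6 = kg of meat-and-bone meal.
Minimize 0.27x1 + 0.17x2 + 0.59x3 + 0.18x4 + 0.22x5 + 0.58x6 subject to:
  11x1 + 15.3x2 + 7x3 + 0.7x4 + 0.9x5 + 48.6x6 ≥ 105.6   (phosphorus)
  328x1 + 142x2 + 461x3 + 47x4 + 27x5 + 520x6 ≥ 549   (crude protein)
  3.9x1 + 0.7x2 + 2.7x3 + 8.1x4 + 1.8x5 + 96.1x6 ≥ 153.9   (calcium)
  x1, x2, x3, x4, x5, x6 ≥ 0.
The cheapest feasible vertex uses only rice bran, meat-and-bone meal; sunflower meal, soybean meal, molasses, cassava meal are not used. Binding constraints: phosphorus and calcium.
So rice bran = 1.858 kg, meat-and-bone meal = 1.588 kg.
Hence cost = 0.17·1.858 + 0.58·1.588 = £1.2369.

£1.24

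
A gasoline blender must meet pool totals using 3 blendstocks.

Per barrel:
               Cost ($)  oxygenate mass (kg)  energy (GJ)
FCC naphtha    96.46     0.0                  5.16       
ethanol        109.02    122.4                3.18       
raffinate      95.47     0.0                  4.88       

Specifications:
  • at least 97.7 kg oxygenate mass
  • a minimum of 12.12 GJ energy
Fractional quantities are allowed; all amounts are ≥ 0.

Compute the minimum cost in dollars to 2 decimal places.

$266.14

Let x1 = barrels of FCC naphtha, x2 = barrels of ethanol, x3 = barrels of raffinate.
Minimize 96.46x1 + 109.02x2 + 95.47x3 with:
  122.4x2 ≥ 97.7   (oxygenate mass)
  5.16x1 + 3.18x2 + 4.88x3 ≥ 12.12   (energy)
  x1, x2, x3 ≥ 0.
The cheapest feasible vertex uses only FCC naphtha, ethanol; raffinate is not used. Binding constraints: oxygenate mass and energy.
Solving gives x1 = 1.8569, x2 = 0.7982.
Cost = 96.46·1.8569 + 109.02·0.7982 = 266.1363.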